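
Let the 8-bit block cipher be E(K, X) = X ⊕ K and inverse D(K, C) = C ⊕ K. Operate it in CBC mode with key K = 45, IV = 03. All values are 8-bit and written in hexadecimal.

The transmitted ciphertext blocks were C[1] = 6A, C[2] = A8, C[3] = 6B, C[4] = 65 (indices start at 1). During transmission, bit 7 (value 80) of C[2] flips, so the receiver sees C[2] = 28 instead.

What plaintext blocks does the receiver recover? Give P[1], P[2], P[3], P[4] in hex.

P[1] = 2C, P[2] = 07, P[3] = 06, P[4] = 4B

CBC decryption: P_i = D(K, C_i) ⊕ C_{i−1}, with C_{0} = IV.
Only C[2] changed, to 28. In CBC, a change in C_i garbles P_i and flips the same bit in P_{i+1}. Decrypting the received ciphertext:
P[1]: D(K, 6A) = 2F; 2F ⊕ 03 = 2C.
P[2]: D(K, 28) = 6D; 6D ⊕ 6A = 07.
P[3]: D(K, 6B) = 2E; 2E ⊕ 28 = 06.
P[4]: D(K, 65) = 20; 20 ⊕ 6B = 4B.
Blocks that differ from the original plaintext: P[2], P[3].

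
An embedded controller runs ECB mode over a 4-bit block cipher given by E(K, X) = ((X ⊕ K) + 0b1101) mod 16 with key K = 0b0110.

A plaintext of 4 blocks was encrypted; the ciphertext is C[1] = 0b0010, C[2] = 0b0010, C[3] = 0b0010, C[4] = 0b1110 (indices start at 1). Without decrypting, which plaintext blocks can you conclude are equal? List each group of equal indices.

ECB encrypts each block independently with the same key, so equal ciphertext blocks imply equal plaintext blocks.
C[1] = C[2] = C[3] = 0b0010, so P[1] = P[2] = P[3].

P[1] = P[2] = P[3]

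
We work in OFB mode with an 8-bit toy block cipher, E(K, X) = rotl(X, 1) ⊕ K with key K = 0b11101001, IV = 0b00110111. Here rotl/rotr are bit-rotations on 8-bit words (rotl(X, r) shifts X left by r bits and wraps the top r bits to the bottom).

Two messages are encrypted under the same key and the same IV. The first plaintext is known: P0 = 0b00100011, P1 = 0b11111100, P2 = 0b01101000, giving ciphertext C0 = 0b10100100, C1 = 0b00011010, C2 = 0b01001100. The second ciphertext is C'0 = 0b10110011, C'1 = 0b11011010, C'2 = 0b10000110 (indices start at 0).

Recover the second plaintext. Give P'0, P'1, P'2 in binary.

P'0 = 0b00110100, P'1 = 0b00111100, P'2 = 0b10100010

In OFB with a reused IV, both messages share the same keystream S_i, so C_i ⊕ C'_i = P_i ⊕ P'_i and thus P'_i = P_i ⊕ C_i ⊕ C'_i.
P'0: 0b00100011 ⊕ 0b10100100 ⊕ 0b10110011 = 0b00110100.
P'1: 0b11111100 ⊕ 0b00011010 ⊕ 0b11011010 = 0b00111100.
P'2: 0b01101000 ⊕ 0b01001100 ⊕ 0b10000110 = 0b10100010.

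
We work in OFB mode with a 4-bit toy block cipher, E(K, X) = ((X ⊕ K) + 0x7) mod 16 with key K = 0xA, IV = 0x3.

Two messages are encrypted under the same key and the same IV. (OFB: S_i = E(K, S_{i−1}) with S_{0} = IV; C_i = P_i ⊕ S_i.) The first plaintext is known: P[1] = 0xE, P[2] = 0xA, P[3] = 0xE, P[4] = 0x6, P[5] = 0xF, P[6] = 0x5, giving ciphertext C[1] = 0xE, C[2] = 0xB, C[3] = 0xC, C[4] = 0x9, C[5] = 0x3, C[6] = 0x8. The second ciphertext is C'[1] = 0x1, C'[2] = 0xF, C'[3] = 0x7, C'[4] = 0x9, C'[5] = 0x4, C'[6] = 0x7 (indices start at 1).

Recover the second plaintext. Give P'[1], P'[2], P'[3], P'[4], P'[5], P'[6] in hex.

P'[1] = 0x1, P'[2] = 0xE, P'[3] = 0x5, P'[4] = 0x6, P'[5] = 0x8, P'[6] = 0xA

In OFB with a reused IV, both messages share the same keystream S_i, so C_i ⊕ C'_i = P_i ⊕ P'_i and thus P'_i = P_i ⊕ C_i ⊕ C'_i.
P'[1]: 0xE ⊕ 0xE ⊕ 0x1 = 0x1.
P'[2]: 0xA ⊕ 0xB ⊕ 0xF = 0xE.
P'[3]: 0xE ⊕ 0xC ⊕ 0x7 = 0x5.
P'[4]: 0x6 ⊕ 0x9 ⊕ 0x9 = 0x6.
P'[5]: 0xF ⊕ 0x3 ⊕ 0x4 = 0x8.
P'[6]: 0x5 ⊕ 0x8 ⊕ 0x7 = 0xA.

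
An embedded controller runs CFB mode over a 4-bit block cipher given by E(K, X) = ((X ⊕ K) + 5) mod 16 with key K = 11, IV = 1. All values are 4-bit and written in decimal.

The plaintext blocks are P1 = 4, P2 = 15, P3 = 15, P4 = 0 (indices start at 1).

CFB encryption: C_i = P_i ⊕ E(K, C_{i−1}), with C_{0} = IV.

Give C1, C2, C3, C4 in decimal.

C1 = 11, C2 = 10, C3 = 9, C4 = 7

C1: E(K, 1) = 15; 4 ⊕ 15 = 11.
C2: E(K, 11) = 5; 15 ⊕ 5 = 10.
C3: E(K, 10) = 6; 15 ⊕ 6 = 9.
C4: E(K, 9) = 7; 0 ⊕ 7 = 7.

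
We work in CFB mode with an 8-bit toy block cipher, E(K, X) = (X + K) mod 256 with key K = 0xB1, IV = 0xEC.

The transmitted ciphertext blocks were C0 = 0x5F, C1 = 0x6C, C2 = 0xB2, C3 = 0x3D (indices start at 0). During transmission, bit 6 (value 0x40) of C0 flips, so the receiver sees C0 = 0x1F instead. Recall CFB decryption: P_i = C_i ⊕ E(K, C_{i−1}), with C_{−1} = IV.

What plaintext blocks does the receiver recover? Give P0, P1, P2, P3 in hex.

Only C0 changed, to 0x1F. In CFB, a change in C_i flips the same bit in P_i and garbles P_{i+1}. Decrypting the received ciphertext:
P0: E(K, 0xEC) = 0x9D; 0x1F ⊕ 0x9D = 0x82.
P1: E(K, 0x1F) = 0xD0; 0x6C ⊕ 0xD0 = 0xBC.
P2: E(K, 0x6C) = 0x1D; 0xB2 ⊕ 0x1D = 0xAF.
P3: E(K, 0xB2) = 0x63; 0x3D ⊕ 0x63 = 0x5E.
Blocks that differ from the original plaintext: P0, P1.

P0 = 0x82, P1 = 0xBC, P2 = 0xAF, P3 = 0x5E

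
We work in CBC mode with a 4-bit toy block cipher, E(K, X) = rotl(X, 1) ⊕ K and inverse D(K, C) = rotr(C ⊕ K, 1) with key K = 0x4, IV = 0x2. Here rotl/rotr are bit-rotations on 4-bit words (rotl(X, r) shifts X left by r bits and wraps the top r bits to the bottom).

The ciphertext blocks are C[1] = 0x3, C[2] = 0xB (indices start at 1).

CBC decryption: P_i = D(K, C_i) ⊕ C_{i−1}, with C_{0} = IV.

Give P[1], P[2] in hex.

P[1] = 0x9, P[2] = 0xC

P[1]: D(K, 0x3) = 0xB; 0xB ⊕ 0x2 = 0x9.
P[2]: D(K, 0xB) = 0xF; 0xF ⊕ 0x3 = 0xC.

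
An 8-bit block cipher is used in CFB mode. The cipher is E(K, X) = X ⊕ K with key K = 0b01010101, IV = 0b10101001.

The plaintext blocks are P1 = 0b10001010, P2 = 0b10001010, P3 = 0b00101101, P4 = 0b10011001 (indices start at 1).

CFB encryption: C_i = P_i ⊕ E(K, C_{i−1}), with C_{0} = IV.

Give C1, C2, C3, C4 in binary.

C1: E(K, 0b10101001) = 0b11111100; 0b10001010 ⊕ 0b11111100 = 0b01110110.
C2: E(K, 0b01110110) = 0b00100011; 0b10001010 ⊕ 0b00100011 = 0b10101001.
C3: E(K, 0b10101001) = 0b11111100; 0b00101101 ⊕ 0b11111100 = 0b11010001.
C4: E(K, 0b11010001) = 0b10000100; 0b10011001 ⊕ 0b10000100 = 0b00011101.

C1 = 0b01110110, C2 = 0b10101001, C3 = 0b11010001, C4 = 0b00011101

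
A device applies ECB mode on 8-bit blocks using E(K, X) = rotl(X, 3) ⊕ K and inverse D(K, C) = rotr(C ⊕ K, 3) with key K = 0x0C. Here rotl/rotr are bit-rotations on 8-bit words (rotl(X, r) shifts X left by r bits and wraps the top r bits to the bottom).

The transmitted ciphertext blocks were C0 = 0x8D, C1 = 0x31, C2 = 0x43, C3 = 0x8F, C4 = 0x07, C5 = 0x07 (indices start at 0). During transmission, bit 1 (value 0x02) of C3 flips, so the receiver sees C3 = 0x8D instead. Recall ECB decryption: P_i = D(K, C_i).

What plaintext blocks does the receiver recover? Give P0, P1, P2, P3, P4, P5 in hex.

P0 = 0x30, P1 = 0xA7, P2 = 0xE9, P3 = 0x30, P4 = 0x61, P5 = 0x61

Only C3 changed, to 0x8D. In ECB, a change in C_i affects only P_i. Decrypting the received ciphertext:
P0: D(K, 0x8D) = 0x30.
P1: D(K, 0x31) = 0xA7.
P2: D(K, 0x43) = 0xE9.
P3: D(K, 0x8D) = 0x30.
P4: D(K, 0x07) = 0x61.
P5: D(K, 0x07) = 0x61.
Blocks that differ from the original plaintext: P3.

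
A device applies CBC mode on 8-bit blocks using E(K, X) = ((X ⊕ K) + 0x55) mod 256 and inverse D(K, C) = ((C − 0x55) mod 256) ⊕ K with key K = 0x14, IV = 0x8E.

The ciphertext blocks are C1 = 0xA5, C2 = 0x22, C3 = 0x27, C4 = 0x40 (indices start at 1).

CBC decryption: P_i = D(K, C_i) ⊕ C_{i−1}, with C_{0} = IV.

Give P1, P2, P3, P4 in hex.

P1 = 0xCA, P2 = 0x7C, P3 = 0xE4, P4 = 0xD8

P1: D(K, 0xA5) = 0x44; 0x44 ⊕ 0x8E = 0xCA.
P2: D(K, 0x22) = 0xD9; 0xD9 ⊕ 0xA5 = 0x7C.
P3: D(K, 0x27) = 0xC6; 0xC6 ⊕ 0x22 = 0xE4.
P4: D(K, 0x40) = 0xFF; 0xFF ⊕ 0x27 = 0xD8.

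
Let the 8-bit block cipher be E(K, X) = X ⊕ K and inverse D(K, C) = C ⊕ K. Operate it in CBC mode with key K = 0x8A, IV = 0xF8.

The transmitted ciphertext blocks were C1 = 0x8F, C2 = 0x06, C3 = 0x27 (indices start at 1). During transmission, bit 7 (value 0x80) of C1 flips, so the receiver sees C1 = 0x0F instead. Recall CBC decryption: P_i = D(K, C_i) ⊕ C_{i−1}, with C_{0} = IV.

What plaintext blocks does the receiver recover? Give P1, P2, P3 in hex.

Only C1 changed, to 0x0F. In CBC, a change in C_i garbles P_i and flips the same bit in P_{i+1}. Decrypting the received ciphertext:
P1: D(K, 0x0F) = 0x85; 0x85 ⊕ 0xF8 = 0x7D.
P2: D(K, 0x06) = 0x8C; 0x8C ⊕ 0x0F = 0x83.
P3: D(K, 0x27) = 0xAD; 0xAD ⊕ 0x06 = 0xAB.
Blocks that differ from the original plaintext: P1, P2.

P1 = 0x7D, P2 = 0x83, P3 = 0xAB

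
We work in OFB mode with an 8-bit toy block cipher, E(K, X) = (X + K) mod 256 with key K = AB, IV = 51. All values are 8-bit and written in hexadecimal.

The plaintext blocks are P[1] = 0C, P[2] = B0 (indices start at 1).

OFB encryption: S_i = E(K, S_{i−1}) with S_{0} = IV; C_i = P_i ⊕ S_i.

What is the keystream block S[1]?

FC

C[1]: S = E(K, 51) = FC; 0C ⊕ FC = F0.
So S[1] = FC.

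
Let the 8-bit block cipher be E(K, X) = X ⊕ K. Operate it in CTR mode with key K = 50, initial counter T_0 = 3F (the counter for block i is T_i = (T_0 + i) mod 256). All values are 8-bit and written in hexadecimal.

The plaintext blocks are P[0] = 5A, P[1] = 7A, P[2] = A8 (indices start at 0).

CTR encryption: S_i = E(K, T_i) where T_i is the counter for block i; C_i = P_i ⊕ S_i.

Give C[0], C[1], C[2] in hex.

C[0]: T = 3F, S = E(K, T) = 6F; 5A ⊕ 6F = 35.
C[1]: T = 40, S = E(K, T) = 10; 7A ⊕ 10 = 6A.
C[2]: T = 41, S = E(K, T) = 11; A8 ⊕ 11 = B9.

C[0] = 35, C[1] = 6A, C[2] = B9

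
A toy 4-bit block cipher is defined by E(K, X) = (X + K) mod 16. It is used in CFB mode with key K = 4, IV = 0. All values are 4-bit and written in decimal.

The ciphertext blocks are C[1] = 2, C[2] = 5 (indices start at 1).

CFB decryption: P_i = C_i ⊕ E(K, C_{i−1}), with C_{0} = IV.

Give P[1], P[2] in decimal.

P[1] = 6, P[2] = 3

P[1]: E(K, 0) = 4; 2 ⊕ 4 = 6.
P[2]: E(K, 2) = 6; 5 ⊕ 6 = 3.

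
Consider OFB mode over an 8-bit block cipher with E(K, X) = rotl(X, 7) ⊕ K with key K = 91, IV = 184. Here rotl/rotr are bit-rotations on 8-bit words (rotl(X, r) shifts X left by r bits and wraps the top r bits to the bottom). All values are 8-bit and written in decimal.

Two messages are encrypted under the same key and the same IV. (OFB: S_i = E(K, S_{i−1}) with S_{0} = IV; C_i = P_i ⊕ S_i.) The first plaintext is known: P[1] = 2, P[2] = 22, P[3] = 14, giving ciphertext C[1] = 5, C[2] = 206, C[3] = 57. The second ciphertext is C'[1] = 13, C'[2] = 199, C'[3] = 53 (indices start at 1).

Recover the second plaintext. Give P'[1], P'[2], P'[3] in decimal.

P'[1] = 10, P'[2] = 31, P'[3] = 2

In OFB with a reused IV, both messages share the same keystream S_i, so C_i ⊕ C'_i = P_i ⊕ P'_i and thus P'_i = P_i ⊕ C_i ⊕ C'_i.
P'[1]: 2 ⊕ 5 ⊕ 13 = 10.
P'[2]: 22 ⊕ 206 ⊕ 199 = 31.
P'[3]: 14 ⊕ 57 ⊕ 53 = 2.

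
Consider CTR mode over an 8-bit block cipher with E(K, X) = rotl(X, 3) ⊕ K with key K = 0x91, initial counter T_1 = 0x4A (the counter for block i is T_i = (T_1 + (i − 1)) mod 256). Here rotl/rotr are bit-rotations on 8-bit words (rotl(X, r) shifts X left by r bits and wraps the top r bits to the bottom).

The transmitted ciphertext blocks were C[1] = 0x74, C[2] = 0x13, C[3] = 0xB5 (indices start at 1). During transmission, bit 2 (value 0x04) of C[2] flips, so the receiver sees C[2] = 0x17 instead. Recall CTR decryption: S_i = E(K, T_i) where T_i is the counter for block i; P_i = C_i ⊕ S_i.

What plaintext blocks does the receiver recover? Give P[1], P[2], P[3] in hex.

Only C[2] changed, to 0x17. In CTR, a change in C_i flips the same bit in P_i only; the keystream is unaffected. Decrypting the received ciphertext:
P[1]: T = 0x4A, S = E(K, T) = 0xC3; 0x74 ⊕ 0xC3 = 0xB7.
P[2]: T = 0x4B, S = E(K, T) = 0xCB; 0x17 ⊕ 0xCB = 0xDC.
P[3]: T = 0x4C, S = E(K, T) = 0xF3; 0xB5 ⊕ 0xF3 = 0x46.
Blocks that differ from the original plaintext: P[2].

P[1] = 0xB7, P[2] = 0xDC, P[3] = 0x46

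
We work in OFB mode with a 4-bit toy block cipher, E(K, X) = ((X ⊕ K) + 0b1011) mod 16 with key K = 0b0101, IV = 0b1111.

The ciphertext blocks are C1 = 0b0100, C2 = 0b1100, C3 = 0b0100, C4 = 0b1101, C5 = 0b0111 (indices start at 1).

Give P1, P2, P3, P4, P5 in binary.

P1 = 0b0001, P2 = 0b0111, P3 = 0b1101, P4 = 0b1010, P5 = 0b1010

OFB decryption: S_i = E(K, S_{i−1}) with S_{0} = IV; P_i = C_i ⊕ S_i.
P1: S = E(K, 0b1111) = 0b0101; 0b0100 ⊕ 0b0101 = 0b0001.
P2: S = E(K, 0b0101) = 0b1011; 0b1100 ⊕ 0b1011 = 0b0111.
P3: S = E(K, 0b1011) = 0b1001; 0b0100 ⊕ 0b1001 = 0b1101.
P4: S = E(K, 0b1001) = 0b0111; 0b1101 ⊕ 0b0111 = 0b1010.
P5: S = E(K, 0b0111) = 0b1101; 0b0111 ⊕ 0b1101 = 0b1010.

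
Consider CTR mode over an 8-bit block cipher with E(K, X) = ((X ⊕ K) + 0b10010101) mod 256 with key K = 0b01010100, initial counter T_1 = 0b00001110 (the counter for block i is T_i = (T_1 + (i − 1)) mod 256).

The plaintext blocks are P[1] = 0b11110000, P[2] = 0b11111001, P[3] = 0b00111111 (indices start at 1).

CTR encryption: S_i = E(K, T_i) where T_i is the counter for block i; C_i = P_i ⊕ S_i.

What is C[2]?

C[1]: T = 0b00001110, S = E(K, T) = 0b11101111; 0b11110000 ⊕ 0b11101111 = 0b00011111.
C[2]: T = 0b00001111, S = E(K, T) = 0b11110000; 0b11111001 ⊕ 0b11110000 = 0b00001001.

C[2] = 0b00001001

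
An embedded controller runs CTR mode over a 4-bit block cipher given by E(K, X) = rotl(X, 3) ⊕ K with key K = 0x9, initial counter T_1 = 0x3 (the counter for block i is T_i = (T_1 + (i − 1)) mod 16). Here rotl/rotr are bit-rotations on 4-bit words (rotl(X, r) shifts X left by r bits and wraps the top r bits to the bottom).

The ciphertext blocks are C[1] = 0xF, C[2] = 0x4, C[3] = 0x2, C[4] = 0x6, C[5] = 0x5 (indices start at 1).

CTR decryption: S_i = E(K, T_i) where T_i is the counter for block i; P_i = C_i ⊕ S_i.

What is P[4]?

P[4]: T = 0x6, S = E(K, T) = 0xA; 0x6 ⊕ 0xA = 0xC.

P[4] = 0xC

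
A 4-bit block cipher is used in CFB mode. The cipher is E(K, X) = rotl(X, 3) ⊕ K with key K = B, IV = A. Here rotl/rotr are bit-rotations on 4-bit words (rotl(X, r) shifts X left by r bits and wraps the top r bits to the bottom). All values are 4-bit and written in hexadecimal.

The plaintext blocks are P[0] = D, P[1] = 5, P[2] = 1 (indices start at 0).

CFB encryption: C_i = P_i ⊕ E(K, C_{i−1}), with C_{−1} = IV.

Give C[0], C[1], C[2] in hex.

C[0] = 3, C[1] = 7, C[2] = 1

C[0]: E(K, A) = E; D ⊕ E = 3.
C[1]: E(K, 3) = 2; 5 ⊕ 2 = 7.
C[2]: E(K, 7) = 0; 1 ⊕ 0 = 1.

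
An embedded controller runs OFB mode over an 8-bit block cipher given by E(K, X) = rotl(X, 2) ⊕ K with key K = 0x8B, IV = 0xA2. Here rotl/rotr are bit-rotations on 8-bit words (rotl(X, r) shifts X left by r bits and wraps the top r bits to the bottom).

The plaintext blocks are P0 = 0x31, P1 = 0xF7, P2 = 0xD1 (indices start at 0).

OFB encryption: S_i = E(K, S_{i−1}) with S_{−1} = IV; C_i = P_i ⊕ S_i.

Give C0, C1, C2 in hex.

C0 = 0x30, C1 = 0x78, C2 = 0x64

C0: S = E(K, 0xA2) = 0x01; 0x31 ⊕ 0x01 = 0x30.
C1: S = E(K, 0x01) = 0x8F; 0xF7 ⊕ 0x8F = 0x78.
C2: S = E(K, 0x8F) = 0xB5; 0xD1 ⊕ 0xB5 = 0x64.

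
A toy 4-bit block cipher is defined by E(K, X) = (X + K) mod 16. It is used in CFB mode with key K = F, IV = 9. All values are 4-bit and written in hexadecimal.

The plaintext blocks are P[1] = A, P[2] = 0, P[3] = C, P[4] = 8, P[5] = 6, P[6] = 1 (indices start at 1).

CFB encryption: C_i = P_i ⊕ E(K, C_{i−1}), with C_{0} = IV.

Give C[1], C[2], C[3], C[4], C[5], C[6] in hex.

C[1] = 2, C[2] = 1, C[3] = C, C[4] = 3, C[5] = 4, C[6] = 2

C[1]: E(K, 9) = 8; A ⊕ 8 = 2.
C[2]: E(K, 2) = 1; 0 ⊕ 1 = 1.
C[3]: E(K, 1) = 0; C ⊕ 0 = C.
C[4]: E(K, C) = B; 8 ⊕ B = 3.
C[5]: E(K, 3) = 2; 6 ⊕ 2 = 4.
C[6]: E(K, 4) = 3; 1 ⊕ 3 = 2.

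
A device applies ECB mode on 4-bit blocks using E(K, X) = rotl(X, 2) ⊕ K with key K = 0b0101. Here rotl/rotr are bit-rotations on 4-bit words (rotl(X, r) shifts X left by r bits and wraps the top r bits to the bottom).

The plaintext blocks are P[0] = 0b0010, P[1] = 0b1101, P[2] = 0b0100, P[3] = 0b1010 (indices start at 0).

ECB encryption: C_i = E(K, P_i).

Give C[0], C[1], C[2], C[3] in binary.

C[0] = 0b1101, C[1] = 0b0010, C[2] = 0b0100, C[3] = 0b1111

C[0]: E(K, 0b0010) = 0b1101.
C[1]: E(K, 0b1101) = 0b0010.
C[2]: E(K, 0b0100) = 0b0100.
C[3]: E(K, 0b1010) = 0b1111.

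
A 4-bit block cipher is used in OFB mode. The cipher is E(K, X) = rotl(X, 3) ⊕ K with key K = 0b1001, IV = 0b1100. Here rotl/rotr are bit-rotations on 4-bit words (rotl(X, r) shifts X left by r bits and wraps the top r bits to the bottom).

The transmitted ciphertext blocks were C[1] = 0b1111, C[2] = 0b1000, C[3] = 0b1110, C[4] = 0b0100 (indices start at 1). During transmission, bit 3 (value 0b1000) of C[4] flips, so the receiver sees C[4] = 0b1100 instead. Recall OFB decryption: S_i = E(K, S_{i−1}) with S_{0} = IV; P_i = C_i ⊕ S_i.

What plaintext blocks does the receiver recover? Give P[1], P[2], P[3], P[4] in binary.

Only C[4] changed, to 0b1100. In OFB, a change in C_i flips the same bit in P_i only; the keystream is unaffected. Decrypting the received ciphertext:
P[1]: S = E(K, 0b1100) = 0b1111; 0b1111 ⊕ 0b1111 = 0b0000.
P[2]: S = E(K, 0b1111) = 0b0110; 0b1000 ⊕ 0b0110 = 0b1110.
P[3]: S = E(K, 0b0110) = 0b1010; 0b1110 ⊕ 0b1010 = 0b0100.
P[4]: S = E(K, 0b1010) = 0b1100; 0b1100 ⊕ 0b1100 = 0b0000.
Blocks that differ from the original plaintext: P[4].

P[1] = 0b0000, P[2] = 0b1110, P[3] = 0b0100, P[4] = 0b0000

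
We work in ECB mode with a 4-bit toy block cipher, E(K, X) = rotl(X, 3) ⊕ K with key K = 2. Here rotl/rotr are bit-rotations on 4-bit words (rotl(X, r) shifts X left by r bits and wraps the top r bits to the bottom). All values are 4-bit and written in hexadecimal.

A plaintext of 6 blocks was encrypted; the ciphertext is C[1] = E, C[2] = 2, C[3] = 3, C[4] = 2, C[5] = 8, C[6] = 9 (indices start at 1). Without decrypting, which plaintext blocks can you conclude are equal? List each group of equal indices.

ECB encrypts each block independently with the same key, so equal ciphertext blocks imply equal plaintext blocks.
C[2] = C[4] = 2, so P[2] = P[4].

P[2] = P[4]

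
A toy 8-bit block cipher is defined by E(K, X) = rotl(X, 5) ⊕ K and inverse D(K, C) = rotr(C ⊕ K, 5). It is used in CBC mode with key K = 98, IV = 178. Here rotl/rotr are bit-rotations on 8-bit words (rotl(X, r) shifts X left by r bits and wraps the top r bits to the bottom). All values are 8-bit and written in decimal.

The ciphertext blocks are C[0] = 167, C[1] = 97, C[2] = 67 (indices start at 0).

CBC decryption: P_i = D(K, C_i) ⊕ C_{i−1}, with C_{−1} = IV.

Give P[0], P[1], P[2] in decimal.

P[0]: D(K, 167) = 46; 46 ⊕ 178 = 156.
P[1]: D(K, 97) = 24; 24 ⊕ 167 = 191.
P[2]: D(K, 67) = 9; 9 ⊕ 97 = 104.

P[0] = 156, P[1] = 191, P[2] = 104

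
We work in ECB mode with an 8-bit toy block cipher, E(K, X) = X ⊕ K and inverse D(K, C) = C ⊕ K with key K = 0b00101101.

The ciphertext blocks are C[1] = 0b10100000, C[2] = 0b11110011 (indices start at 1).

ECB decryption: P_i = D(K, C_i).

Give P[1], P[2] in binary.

P[1]: D(K, 0b10100000) = 0b10001101.
P[2]: D(K, 0b11110011) = 0b11011110.

P[1] = 0b10001101, P[2] = 0b11011110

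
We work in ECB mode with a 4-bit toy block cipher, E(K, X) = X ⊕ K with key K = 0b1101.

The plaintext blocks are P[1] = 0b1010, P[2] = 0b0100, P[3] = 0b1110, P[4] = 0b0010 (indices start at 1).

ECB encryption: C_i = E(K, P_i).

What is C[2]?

C[2]: E(K, 0b0100) = 0b1001.

C[2] = 0b1001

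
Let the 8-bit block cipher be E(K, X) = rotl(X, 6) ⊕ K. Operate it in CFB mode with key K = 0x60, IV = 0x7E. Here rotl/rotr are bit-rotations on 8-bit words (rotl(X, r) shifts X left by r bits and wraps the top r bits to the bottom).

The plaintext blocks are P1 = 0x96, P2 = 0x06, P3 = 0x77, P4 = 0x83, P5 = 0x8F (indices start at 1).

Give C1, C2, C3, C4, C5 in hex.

CFB encryption: C_i = P_i ⊕ E(K, C_{i−1}), with C_{0} = IV.
C1: E(K, 0x7E) = 0xFF; 0x96 ⊕ 0xFF = 0x69.
C2: E(K, 0x69) = 0x3A; 0x06 ⊕ 0x3A = 0x3C.
C3: E(K, 0x3C) = 0x6F; 0x77 ⊕ 0x6F = 0x18.
C4: E(K, 0x18) = 0x66; 0x83 ⊕ 0x66 = 0xE5.
C5: E(K, 0xE5) = 0x19; 0x8F ⊕ 0x19 = 0x96.

C1 = 0x69, C2 = 0x3C, C3 = 0x18, C4 = 0xE5, C5 = 0x96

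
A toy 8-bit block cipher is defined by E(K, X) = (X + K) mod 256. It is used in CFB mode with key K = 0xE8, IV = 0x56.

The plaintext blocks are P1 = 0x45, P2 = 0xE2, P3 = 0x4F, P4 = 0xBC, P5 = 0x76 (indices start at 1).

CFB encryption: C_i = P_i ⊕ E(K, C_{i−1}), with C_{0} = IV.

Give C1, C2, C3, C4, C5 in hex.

C1 = 0x7B, C2 = 0x81, C3 = 0x26, C4 = 0xB2, C5 = 0xEC

C1: E(K, 0x56) = 0x3E; 0x45 ⊕ 0x3E = 0x7B.
C2: E(K, 0x7B) = 0x63; 0xE2 ⊕ 0x63 = 0x81.
C3: E(K, 0x81) = 0x69; 0x4F ⊕ 0x69 = 0x26.
C4: E(K, 0x26) = 0x0E; 0xBC ⊕ 0x0E = 0xB2.
C5: E(K, 0xB2) = 0x9A; 0x76 ⊕ 0x9A = 0xEC.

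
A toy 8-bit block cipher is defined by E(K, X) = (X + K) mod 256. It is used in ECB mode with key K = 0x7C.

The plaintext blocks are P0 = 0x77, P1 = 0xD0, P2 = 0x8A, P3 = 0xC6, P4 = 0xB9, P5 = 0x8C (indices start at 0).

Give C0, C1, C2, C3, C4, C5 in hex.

C0 = 0xF3, C1 = 0x4C, C2 = 0x06, C3 = 0x42, C4 = 0x35, C5 = 0x08

ECB encryption: C_i = E(K, P_i).
C0: E(K, 0x77) = 0xF3.
C1: E(K, 0xD0) = 0x4C.
C2: E(K, 0x8A) = 0x06.
C3: E(K, 0xC6) = 0x42.
C4: E(K, 0xB9) = 0x35.
C5: E(K, 0x8C) = 0x08.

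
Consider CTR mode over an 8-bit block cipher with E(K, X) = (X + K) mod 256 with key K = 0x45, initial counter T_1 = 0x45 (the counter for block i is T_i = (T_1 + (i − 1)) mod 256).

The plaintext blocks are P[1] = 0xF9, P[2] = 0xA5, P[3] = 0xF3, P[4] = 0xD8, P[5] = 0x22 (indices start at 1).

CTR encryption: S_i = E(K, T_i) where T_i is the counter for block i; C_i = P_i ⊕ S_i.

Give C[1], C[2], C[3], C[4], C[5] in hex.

C[1] = 0x73, C[2] = 0x2E, C[3] = 0x7F, C[4] = 0x55, C[5] = 0xAC

C[1]: T = 0x45, S = E(K, T) = 0x8A; 0xF9 ⊕ 0x8A = 0x73.
C[2]: T = 0x46, S = E(K, T) = 0x8B; 0xA5 ⊕ 0x8B = 0x2E.
C[3]: T = 0x47, S = E(K, T) = 0x8C; 0xF3 ⊕ 0x8C = 0x7F.
C[4]: T = 0x48, S = E(K, T) = 0x8D; 0xD8 ⊕ 0x8D = 0x55.
C[5]: T = 0x49, S = E(K, T) = 0x8E; 0x22 ⊕ 0x8E = 0xAC.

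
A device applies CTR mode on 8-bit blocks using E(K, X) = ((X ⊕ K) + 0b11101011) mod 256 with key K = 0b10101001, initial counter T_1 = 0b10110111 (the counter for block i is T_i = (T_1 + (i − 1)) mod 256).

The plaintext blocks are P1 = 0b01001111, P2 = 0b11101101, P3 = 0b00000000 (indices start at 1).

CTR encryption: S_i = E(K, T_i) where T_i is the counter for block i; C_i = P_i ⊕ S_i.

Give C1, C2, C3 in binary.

C1 = 0b01000110, C2 = 0b00010001, C3 = 0b11111011

C1: T = 0b10110111, S = E(K, T) = 0b00001001; 0b01001111 ⊕ 0b00001001 = 0b01000110.
C2: T = 0b10111000, S = E(K, T) = 0b11111100; 0b11101101 ⊕ 0b11111100 = 0b00010001.
C3: T = 0b10111001, S = E(K, T) = 0b11111011; 0b00000000 ⊕ 0b11111011 = 0b11111011.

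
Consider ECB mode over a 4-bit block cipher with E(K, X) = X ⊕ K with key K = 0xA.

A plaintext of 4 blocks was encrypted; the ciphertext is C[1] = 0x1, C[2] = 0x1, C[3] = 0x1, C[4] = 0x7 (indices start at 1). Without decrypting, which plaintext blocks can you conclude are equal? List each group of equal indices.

P[1] = P[2] = P[3]

ECB encrypts each block independently with the same key, so equal ciphertext blocks imply equal plaintext blocks.
C[1] = C[2] = C[3] = 0x1, so P[1] = P[2] = P[3].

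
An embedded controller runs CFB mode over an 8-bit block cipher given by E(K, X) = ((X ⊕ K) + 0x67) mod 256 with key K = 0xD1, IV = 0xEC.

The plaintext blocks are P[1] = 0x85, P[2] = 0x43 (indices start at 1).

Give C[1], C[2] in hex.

CFB encryption: C_i = P_i ⊕ E(K, C_{i−1}), with C_{0} = IV.
C[1]: E(K, 0xEC) = 0xA4; 0x85 ⊕ 0xA4 = 0x21.
C[2]: E(K, 0x21) = 0x57; 0x43 ⊕ 0x57 = 0x14.

C[1] = 0x21, C[2] = 0x14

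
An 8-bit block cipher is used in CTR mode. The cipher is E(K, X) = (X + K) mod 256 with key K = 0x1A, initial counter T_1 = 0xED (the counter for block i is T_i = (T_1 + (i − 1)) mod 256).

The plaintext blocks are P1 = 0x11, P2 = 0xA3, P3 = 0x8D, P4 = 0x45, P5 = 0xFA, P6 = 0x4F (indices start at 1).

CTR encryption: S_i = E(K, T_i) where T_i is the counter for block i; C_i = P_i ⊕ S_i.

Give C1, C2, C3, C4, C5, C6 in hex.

C1: T = 0xED, S = E(K, T) = 0x07; 0x11 ⊕ 0x07 = 0x16.
C2: T = 0xEE, S = E(K, T) = 0x08; 0xA3 ⊕ 0x08 = 0xAB.
C3: T = 0xEF, S = E(K, T) = 0x09; 0x8D ⊕ 0x09 = 0x84.
C4: T = 0xF0, S = E(K, T) = 0x0A; 0x45 ⊕ 0x0A = 0x4F.
C5: T = 0xF1, S = E(K, T) = 0x0B; 0xFA ⊕ 0x0B = 0xF1.
C6: T = 0xF2, S = E(K, T) = 0x0C; 0x4F ⊕ 0x0C = 0x43.

C1 = 0x16, C2 = 0xAB, C3 = 0x84, C4 = 0x4F, C5 = 0xF1, C6 = 0x43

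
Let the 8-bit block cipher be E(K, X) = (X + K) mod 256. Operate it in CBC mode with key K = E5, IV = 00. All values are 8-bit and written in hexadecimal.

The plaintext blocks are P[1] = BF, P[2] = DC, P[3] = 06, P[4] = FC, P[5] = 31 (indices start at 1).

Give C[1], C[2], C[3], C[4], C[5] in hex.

C[1] = A4, C[2] = 5D, C[3] = 40, C[4] = A1, C[5] = 75

CBC encryption: C_i = E(K, P_i ⊕ C_{i−1}), with C_{0} = IV.
C[1]: P[1] ⊕ 00 = BF; E(K, BF) = A4.
C[2]: P[2] ⊕ A4 = 78; E(K, 78) = 5D.
C[3]: P[3] ⊕ 5D = 5B; E(K, 5B) = 40.
C[4]: P[4] ⊕ 40 = BC; E(K, BC) = A1.
C[5]: P[5] ⊕ A1 = 90; E(K, 90) = 75.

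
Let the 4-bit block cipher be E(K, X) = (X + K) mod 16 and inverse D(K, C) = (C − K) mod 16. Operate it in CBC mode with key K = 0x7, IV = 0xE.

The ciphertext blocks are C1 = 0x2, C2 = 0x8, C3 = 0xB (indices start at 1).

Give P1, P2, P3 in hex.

CBC decryption: P_i = D(K, C_i) ⊕ C_{i−1}, with C_{0} = IV.
P1: D(K, 0x2) = 0xB; 0xB ⊕ 0xE = 0x5.
P2: D(K, 0x8) = 0x1; 0x1 ⊕ 0x2 = 0x3.
P3: D(K, 0xB) = 0x4; 0x4 ⊕ 0x8 = 0xC.

P1 = 0x5, P2 = 0x3, P3 = 0xC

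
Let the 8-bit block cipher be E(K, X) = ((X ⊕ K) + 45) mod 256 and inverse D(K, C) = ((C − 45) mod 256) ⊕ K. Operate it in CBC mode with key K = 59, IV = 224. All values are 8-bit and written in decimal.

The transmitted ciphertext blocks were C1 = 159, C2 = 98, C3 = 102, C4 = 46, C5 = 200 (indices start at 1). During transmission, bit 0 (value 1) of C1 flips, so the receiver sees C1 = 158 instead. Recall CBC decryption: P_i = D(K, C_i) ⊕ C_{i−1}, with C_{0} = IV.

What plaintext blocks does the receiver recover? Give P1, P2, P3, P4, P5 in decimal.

P1 = 170, P2 = 144, P3 = 96, P4 = 92, P5 = 142

Only C1 changed, to 158. In CBC, a change in C_i garbles P_i and flips the same bit in P_{i+1}. Decrypting the received ciphertext:
P1: D(K, 158) = 74; 74 ⊕ 224 = 170.
P2: D(K, 98) = 14; 14 ⊕ 158 = 144.
P3: D(K, 102) = 2; 2 ⊕ 98 = 96.
P4: D(K, 46) = 58; 58 ⊕ 102 = 92.
P5: D(K, 200) = 160; 160 ⊕ 46 = 142.
Blocks that differ from the original plaintext: P1, P2.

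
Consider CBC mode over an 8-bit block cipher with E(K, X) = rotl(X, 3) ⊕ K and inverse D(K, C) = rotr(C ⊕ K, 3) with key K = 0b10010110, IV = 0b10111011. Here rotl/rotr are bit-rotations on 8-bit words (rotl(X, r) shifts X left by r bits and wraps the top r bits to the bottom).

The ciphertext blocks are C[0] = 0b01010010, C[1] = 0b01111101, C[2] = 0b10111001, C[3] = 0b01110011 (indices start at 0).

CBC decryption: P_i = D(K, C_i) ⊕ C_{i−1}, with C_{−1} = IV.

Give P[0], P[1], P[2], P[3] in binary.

P[0]: D(K, 0b01010010) = 0b10011000; 0b10011000 ⊕ 0b10111011 = 0b00100011.
P[1]: D(K, 0b01111101) = 0b01111101; 0b01111101 ⊕ 0b01010010 = 0b00101111.
P[2]: D(K, 0b10111001) = 0b11100101; 0b11100101 ⊕ 0b01111101 = 0b10011000.
P[3]: D(K, 0b01110011) = 0b10111100; 0b10111100 ⊕ 0b10111001 = 0b00000101.

P[0] = 0b00100011, P[1] = 0b00101111, P[2] = 0b10011000, P[3] = 0b00000101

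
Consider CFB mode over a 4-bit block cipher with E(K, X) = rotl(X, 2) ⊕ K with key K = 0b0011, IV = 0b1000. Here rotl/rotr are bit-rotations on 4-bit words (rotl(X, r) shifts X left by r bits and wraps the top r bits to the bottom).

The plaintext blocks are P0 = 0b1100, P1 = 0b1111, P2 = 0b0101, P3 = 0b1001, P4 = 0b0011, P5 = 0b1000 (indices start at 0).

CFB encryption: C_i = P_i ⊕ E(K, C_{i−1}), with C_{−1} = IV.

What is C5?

C0: E(K, 0b1000) = 0b0001; 0b1100 ⊕ 0b0001 = 0b1101.
C1: E(K, 0b1101) = 0b0100; 0b1111 ⊕ 0b0100 = 0b1011.
C2: E(K, 0b1011) = 0b1101; 0b0101 ⊕ 0b1101 = 0b1000.
C3: E(K, 0b1000) = 0b0001; 0b1001 ⊕ 0b0001 = 0b1000.
C4: E(K, 0b1000) = 0b0001; 0b0011 ⊕ 0b0001 = 0b0010.
C5: E(K, 0b0010) = 0b1011; 0b1000 ⊕ 0b1011 = 0b0011.

C5 = 0b0011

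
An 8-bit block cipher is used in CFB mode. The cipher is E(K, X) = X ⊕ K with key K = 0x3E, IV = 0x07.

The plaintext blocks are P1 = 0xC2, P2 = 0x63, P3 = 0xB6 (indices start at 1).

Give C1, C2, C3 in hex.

CFB encryption: C_i = P_i ⊕ E(K, C_{i−1}), with C_{0} = IV.
C1: E(K, 0x07) = 0x39; 0xC2 ⊕ 0x39 = 0xFB.
C2: E(K, 0xFB) = 0xC5; 0x63 ⊕ 0xC5 = 0xA6.
C3: E(K, 0xA6) = 0x98; 0xB6 ⊕ 0x98 = 0x2E.

C1 = 0xFB, C2 = 0xA6, C3 = 0x2E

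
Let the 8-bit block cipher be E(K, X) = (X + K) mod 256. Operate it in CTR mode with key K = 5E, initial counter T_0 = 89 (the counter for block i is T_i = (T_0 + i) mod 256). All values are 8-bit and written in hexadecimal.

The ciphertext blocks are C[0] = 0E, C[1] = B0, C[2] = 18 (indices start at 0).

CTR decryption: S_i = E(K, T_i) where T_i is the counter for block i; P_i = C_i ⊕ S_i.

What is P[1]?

P[1] = 58

P[1]: T = 8A, S = E(K, T) = E8; B0 ⊕ E8 = 58.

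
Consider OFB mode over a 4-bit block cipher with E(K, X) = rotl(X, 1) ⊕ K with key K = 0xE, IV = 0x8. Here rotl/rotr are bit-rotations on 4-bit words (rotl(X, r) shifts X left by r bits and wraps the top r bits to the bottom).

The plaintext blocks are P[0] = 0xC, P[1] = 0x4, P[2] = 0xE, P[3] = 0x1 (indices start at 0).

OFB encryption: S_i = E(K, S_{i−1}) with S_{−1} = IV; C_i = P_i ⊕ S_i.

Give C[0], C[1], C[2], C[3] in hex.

C[0] = 0x3, C[1] = 0x5, C[2] = 0x2, C[3] = 0x6

C[0]: S = E(K, 0x8) = 0xF; 0xC ⊕ 0xF = 0x3.
C[1]: S = E(K, 0xF) = 0x1; 0x4 ⊕ 0x1 = 0x5.
C[2]: S = E(K, 0x1) = 0xC; 0xE ⊕ 0xC = 0x2.
C[3]: S = E(K, 0xC) = 0x7; 0x1 ⊕ 0x7 = 0x6.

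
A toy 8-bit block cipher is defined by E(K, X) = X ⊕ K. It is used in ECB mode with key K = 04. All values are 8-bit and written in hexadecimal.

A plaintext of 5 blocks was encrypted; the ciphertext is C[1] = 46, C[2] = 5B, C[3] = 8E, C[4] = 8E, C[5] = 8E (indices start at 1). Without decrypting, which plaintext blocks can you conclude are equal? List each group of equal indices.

P[3] = P[4] = P[5]

ECB encrypts each block independently with the same key, so equal ciphertext blocks imply equal plaintext blocks.
C[3] = C[4] = C[5] = 8E, so P[3] = P[4] = P[5].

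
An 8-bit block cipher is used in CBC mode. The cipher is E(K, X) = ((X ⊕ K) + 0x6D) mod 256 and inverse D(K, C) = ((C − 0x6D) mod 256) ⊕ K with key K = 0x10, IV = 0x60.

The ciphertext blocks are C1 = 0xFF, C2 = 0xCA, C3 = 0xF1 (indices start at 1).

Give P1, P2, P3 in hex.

CBC decryption: P_i = D(K, C_i) ⊕ C_{i−1}, with C_{0} = IV.
P1: D(K, 0xFF) = 0x82; 0x82 ⊕ 0x60 = 0xE2.
P2: D(K, 0xCA) = 0x4D; 0x4D ⊕ 0xFF = 0xB2.
P3: D(K, 0xF1) = 0x94; 0x94 ⊕ 0xCA = 0x5E.

P1 = 0xE2, P2 = 0xB2, P3 = 0x5E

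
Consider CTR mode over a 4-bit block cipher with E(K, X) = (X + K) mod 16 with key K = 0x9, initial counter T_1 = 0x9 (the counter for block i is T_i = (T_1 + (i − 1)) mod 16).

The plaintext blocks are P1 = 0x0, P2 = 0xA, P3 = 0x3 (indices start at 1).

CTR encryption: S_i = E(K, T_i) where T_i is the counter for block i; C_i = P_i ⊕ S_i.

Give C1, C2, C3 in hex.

C1 = 0x2, C2 = 0x9, C3 = 0x7

C1: T = 0x9, S = E(K, T) = 0x2; 0x0 ⊕ 0x2 = 0x2.
C2: T = 0xA, S = E(K, T) = 0x3; 0xA ⊕ 0x3 = 0x9.
C3: T = 0xB, S = E(K, T) = 0x4; 0x3 ⊕ 0x4 = 0x7.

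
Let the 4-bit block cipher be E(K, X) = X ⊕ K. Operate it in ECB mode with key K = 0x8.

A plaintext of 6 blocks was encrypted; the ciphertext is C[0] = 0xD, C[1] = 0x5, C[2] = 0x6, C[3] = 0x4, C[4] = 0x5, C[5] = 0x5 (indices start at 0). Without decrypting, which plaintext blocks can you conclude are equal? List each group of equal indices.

ECB encrypts each block independently with the same key, so equal ciphertext blocks imply equal plaintext blocks.
C[1] = C[4] = C[5] = 0x5, so P[1] = P[4] = P[5].

P[1] = P[4] = P[5]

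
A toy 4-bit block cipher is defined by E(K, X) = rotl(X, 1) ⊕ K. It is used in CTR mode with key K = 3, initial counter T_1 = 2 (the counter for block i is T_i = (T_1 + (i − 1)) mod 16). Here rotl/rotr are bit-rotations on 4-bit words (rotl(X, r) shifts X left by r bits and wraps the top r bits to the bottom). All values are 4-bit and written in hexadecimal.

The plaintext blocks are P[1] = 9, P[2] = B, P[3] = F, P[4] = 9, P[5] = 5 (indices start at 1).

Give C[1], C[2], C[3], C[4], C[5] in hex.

C[1] = E, C[2] = E, C[3] = 4, C[4] = 0, C[5] = A

CTR encryption: S_i = E(K, T_i) where T_i is the counter for block i; C_i = P_i ⊕ S_i.
C[1]: T = 2, S = E(K, T) = 7; 9 ⊕ 7 = E.
C[2]: T = 3, S = E(K, T) = 5; B ⊕ 5 = E.
C[3]: T = 4, S = E(K, T) = B; F ⊕ B = 4.
C[4]: T = 5, S = E(K, T) = 9; 9 ⊕ 9 = 0.
C[5]: T = 6, S = E(K, T) = F; 5 ⊕ F = A.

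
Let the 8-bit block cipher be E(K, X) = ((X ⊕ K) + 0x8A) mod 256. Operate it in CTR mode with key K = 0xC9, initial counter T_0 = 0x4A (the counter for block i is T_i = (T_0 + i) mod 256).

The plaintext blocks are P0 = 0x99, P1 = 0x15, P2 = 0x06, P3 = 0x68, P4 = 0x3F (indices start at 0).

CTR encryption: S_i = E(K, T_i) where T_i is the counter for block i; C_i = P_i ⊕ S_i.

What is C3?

C0: T = 0x4A, S = E(K, T) = 0x0D; 0x99 ⊕ 0x0D = 0x94.
C1: T = 0x4B, S = E(K, T) = 0x0C; 0x15 ⊕ 0x0C = 0x19.
C2: T = 0x4C, S = E(K, T) = 0x0F; 0x06 ⊕ 0x0F = 0x09.
C3: T = 0x4D, S = E(K, T) = 0x0E; 0x68 ⊕ 0x0E = 0x66.

C3 = 0x66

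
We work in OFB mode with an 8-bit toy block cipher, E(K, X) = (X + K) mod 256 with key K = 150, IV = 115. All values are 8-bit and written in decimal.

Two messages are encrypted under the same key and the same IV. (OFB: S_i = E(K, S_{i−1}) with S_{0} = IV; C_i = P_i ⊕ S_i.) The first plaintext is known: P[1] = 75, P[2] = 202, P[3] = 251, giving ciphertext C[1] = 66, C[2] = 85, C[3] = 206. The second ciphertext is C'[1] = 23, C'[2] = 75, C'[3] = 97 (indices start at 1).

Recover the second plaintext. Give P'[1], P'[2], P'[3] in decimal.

P'[1] = 30, P'[2] = 212, P'[3] = 84

In OFB with a reused IV, both messages share the same keystream S_i, so C_i ⊕ C'_i = P_i ⊕ P'_i and thus P'_i = P_i ⊕ C_i ⊕ C'_i.
P'[1]: 75 ⊕ 66 ⊕ 23 = 30.
P'[2]: 202 ⊕ 85 ⊕ 75 = 212.
P'[3]: 251 ⊕ 206 ⊕ 97 = 84.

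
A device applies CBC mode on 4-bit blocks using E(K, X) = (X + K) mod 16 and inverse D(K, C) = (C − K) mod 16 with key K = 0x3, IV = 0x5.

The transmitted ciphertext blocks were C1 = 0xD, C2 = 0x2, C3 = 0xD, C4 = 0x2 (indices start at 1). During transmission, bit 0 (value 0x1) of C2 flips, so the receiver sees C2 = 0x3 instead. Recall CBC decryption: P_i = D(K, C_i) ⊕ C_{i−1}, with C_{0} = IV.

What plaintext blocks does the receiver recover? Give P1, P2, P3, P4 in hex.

Only C2 changed, to 0x3. In CBC, a change in C_i garbles P_i and flips the same bit in P_{i+1}. Decrypting the received ciphertext:
P1: D(K, 0xD) = 0xA; 0xA ⊕ 0x5 = 0xF.
P2: D(K, 0x3) = 0x0; 0x0 ⊕ 0xD = 0xD.
P3: D(K, 0xD) = 0xA; 0xA ⊕ 0x3 = 0x9.
P4: D(K, 0x2) = 0xF; 0xF ⊕ 0xD = 0x2.
Blocks that differ from the original plaintext: P2, P3.

P1 = 0xF, P2 = 0xD, P3 = 0x9, P4 = 0x2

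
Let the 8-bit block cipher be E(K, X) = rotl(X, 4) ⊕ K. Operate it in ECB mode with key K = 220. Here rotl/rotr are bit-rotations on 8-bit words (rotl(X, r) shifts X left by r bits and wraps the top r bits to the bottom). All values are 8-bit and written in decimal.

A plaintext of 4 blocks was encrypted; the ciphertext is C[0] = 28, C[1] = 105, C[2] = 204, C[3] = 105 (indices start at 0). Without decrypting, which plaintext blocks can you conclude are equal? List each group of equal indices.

ECB encrypts each block independently with the same key, so equal ciphertext blocks imply equal plaintext blocks.
C[1] = C[3] = 105, so P[1] = P[3].

P[1] = P[3]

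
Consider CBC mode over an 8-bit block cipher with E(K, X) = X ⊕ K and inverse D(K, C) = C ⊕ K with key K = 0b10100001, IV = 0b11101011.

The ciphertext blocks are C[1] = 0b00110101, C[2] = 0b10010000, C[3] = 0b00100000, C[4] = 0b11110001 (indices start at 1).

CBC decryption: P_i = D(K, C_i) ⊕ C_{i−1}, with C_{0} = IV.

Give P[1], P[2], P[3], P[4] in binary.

P[1]: D(K, 0b00110101) = 0b10010100; 0b10010100 ⊕ 0b11101011 = 0b01111111.
P[2]: D(K, 0b10010000) = 0b00110001; 0b00110001 ⊕ 0b00110101 = 0b00000100.
P[3]: D(K, 0b00100000) = 0b10000001; 0b10000001 ⊕ 0b10010000 = 0b00010001.
P[4]: D(K, 0b11110001) = 0b01010000; 0b01010000 ⊕ 0b00100000 = 0b01110000.

P[1] = 0b01111111, P[2] = 0b00000100, P[3] = 0b00010001, P[4] = 0b01110000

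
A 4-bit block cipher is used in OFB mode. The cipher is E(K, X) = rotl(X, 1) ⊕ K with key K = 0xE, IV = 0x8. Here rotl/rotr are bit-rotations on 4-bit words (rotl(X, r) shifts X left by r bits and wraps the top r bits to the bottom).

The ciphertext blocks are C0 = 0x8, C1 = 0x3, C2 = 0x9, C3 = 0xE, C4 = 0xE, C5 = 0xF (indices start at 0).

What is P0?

OFB decryption: S_i = E(K, S_{i−1}) with S_{−1} = IV; P_i = C_i ⊕ S_i.
P0: S = E(K, 0x8) = 0xF; 0x8 ⊕ 0xF = 0x7.

P0 = 0x7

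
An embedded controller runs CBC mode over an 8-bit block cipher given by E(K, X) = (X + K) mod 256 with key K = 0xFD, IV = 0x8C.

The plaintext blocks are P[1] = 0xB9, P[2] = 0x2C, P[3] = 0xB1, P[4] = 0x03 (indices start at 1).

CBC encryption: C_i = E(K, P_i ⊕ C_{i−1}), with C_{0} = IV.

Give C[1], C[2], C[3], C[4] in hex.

C[1]: P[1] ⊕ 0x8C = 0x35; E(K, 0x35) = 0x32.
C[2]: P[2] ⊕ 0x32 = 0x1E; E(K, 0x1E) = 0x1B.
C[3]: P[3] ⊕ 0x1B = 0xAA; E(K, 0xAA) = 0xA7.
C[4]: P[4] ⊕ 0xA7 = 0xA4; E(K, 0xA4) = 0xA1.

C[1] = 0x32, C[2] = 0x1B, C[3] = 0xA7, C[4] = 0xA1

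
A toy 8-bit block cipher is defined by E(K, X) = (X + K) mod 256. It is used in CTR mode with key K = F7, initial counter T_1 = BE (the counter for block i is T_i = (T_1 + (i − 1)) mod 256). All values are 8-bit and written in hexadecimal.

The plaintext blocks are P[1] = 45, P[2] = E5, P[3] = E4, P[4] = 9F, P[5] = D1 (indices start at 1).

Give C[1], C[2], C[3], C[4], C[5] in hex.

C[1] = F0, C[2] = 53, C[3] = 53, C[4] = 27, C[5] = 68

CTR encryption: S_i = E(K, T_i) where T_i is the counter for block i; C_i = P_i ⊕ S_i.
C[1]: T = BE, S = E(K, T) = B5; 45 ⊕ B5 = F0.
C[2]: T = BF, S = E(K, T) = B6; E5 ⊕ B6 = 53.
C[3]: T = C0, S = E(K, T) = B7; E4 ⊕ B7 = 53.
C[4]: T = C1, S = E(K, T) = B8; 9F ⊕ B8 = 27.
C[5]: T = C2, S = E(K, T) = B9; D1 ⊕ B9 = 68.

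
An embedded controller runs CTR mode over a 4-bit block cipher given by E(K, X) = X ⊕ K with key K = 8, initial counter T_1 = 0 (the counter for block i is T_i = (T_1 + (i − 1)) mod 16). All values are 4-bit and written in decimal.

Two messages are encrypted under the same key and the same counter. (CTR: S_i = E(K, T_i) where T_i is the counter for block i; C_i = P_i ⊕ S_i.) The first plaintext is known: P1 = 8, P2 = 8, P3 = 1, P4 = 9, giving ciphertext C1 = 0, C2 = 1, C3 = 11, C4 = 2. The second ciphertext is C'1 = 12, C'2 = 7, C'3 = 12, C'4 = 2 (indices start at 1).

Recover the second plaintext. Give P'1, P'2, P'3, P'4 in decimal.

In CTR with a reused counter, both messages share the same keystream S_i, so C_i ⊕ C'_i = P_i ⊕ P'_i and thus P'_i = P_i ⊕ C_i ⊕ C'_i.
P'1: 8 ⊕ 0 ⊕ 12 = 4.
P'2: 8 ⊕ 1 ⊕ 7 = 14.
P'3: 1 ⊕ 11 ⊕ 12 = 6.
P'4: 9 ⊕ 2 ⊕ 2 = 9.

P'1 = 4, P'2 = 14, P'3 = 6, P'4 = 9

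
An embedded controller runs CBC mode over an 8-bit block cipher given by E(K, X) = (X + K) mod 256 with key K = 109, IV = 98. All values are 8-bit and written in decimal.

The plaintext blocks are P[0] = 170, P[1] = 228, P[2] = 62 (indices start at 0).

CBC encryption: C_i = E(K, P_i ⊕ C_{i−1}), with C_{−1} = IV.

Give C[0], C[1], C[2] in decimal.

C[0] = 53, C[1] = 62, C[2] = 109

C[0]: P[0] ⊕ 98 = 200; E(K, 200) = 53.
C[1]: P[1] ⊕ 53 = 209; E(K, 209) = 62.
C[2]: P[2] ⊕ 62 = 0; E(K, 0) = 109.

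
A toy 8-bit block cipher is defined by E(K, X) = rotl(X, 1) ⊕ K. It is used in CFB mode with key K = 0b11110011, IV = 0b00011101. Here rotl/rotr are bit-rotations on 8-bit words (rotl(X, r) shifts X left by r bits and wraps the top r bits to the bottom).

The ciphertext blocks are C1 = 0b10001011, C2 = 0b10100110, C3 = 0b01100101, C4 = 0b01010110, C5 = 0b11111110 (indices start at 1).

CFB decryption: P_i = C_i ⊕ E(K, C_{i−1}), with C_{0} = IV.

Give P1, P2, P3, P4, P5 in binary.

P1 = 0b01000010, P2 = 0b01000010, P3 = 0b11011011, P4 = 0b01101111, P5 = 0b10100001

P1: E(K, 0b00011101) = 0b11001001; 0b10001011 ⊕ 0b11001001 = 0b01000010.
P2: E(K, 0b10001011) = 0b11100100; 0b10100110 ⊕ 0b11100100 = 0b01000010.
P3: E(K, 0b10100110) = 0b10111110; 0b01100101 ⊕ 0b10111110 = 0b11011011.
P4: E(K, 0b01100101) = 0b00111001; 0b01010110 ⊕ 0b00111001 = 0b01101111.
P5: E(K, 0b01010110) = 0b01011111; 0b11111110 ⊕ 0b01011111 = 0b10100001.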